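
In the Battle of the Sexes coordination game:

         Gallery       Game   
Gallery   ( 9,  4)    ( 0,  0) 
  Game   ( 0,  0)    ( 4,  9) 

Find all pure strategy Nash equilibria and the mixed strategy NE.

Pure NE: (Gallery, Gallery) and (Game, Game); Mixed NE: p = 0.6923, q = 0.3077

Work:
Check pure NE:
(Gallery, Gallery): (9, 4) - no unilateral deviation beneficial
(Game, Game): (4, 9) - no unilateral deviation beneficial
Mixed NE: P1 plays Gallery with p = 0.6923, P2 plays Gallery with q = 0.3077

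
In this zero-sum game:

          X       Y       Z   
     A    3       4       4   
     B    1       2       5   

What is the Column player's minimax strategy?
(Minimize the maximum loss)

Column should play X, value = 3

Work:
Column player minimizes Row's maximum payoff:
Column X: max payoff to Row = 3
Column Y: max payoff to Row = 4
Column Z: max payoff to Row = 5
Minimum is 3, achieved by column X.
Minimax strategy: X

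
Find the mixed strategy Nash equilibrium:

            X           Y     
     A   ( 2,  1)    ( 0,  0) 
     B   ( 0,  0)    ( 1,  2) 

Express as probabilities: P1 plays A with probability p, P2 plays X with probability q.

p = 0.6667, q = 0.3333

Work:
Find probabilities that make opponent indifferent:
P2 chooses q to make P1 indifferent between A and B
P1 chooses p to make P2 indifferent between X and Y
Mixed NE: P1 plays (A: 0.6667, B: 0.3333), P2 plays (X: 0.3333, Y: 0.6667)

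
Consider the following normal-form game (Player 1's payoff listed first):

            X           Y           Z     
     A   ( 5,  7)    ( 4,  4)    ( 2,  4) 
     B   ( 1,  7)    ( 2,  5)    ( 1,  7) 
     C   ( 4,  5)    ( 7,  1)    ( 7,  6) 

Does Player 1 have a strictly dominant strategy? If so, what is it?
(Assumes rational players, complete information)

No strictly dominant strategy exists for Player 1

Work:
A strategy strictly dominates another if it gives a strictly higher payoff against every opponent action. Compare each pair of P1's strategies column-by-column:
  A vs B: [5 vs 1, 4 vs 2, 2 vs 1] → A strictly dominates B
  A vs C: [5 vs 4, 4 vs 7, 2 vs 7] → A does not strictly dominate C (column Y: 4 ≤ 7)
  B vs A: [1 vs 5, 2 vs 4, 1 vs 2] → B does not strictly dominate A (column X: 1 ≤ 5)
  B vs C: [1 vs 4, 2 vs 7, 1 vs 7] → B does not strictly dominate C (column X: 1 ≤ 4)
  C vs A: [4 vs 5, 7 vs 4, 7 vs 2] → C does not strictly dominate A (column X: 4 ≤ 5)
  C vs B: [4 vs 1, 7 vs 2, 7 vs 1] → C strictly dominates B
No single strategy strictly dominates all others → no strictly dominant strategy.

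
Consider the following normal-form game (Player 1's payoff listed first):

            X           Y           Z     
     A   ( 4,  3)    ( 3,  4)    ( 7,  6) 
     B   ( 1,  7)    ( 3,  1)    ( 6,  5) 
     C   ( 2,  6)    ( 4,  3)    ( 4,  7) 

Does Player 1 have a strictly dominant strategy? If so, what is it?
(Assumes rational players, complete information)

No strictly dominant strategy exists for Player 1

Work:
A strategy strictly dominates another if it gives a strictly higher payoff against every opponent action. Compare each pair of P1's strategies column-by-column:
  A vs B: [4 vs 1, 3 vs 3, 7 vs 6] → A does not strictly dominate B (column Y: 3 ≤ 3)
  A vs C: [4 vs 2, 3 vs 4, 7 vs 4] → A does not strictly dominate C (column Y: 3 ≤ 4)
  B vs A: [1 vs 4, 3 vs 3, 6 vs 7] → B does not strictly dominate A (column X: 1 ≤ 4)
  B vs C: [1 vs 2, 3 vs 4, 6 vs 4] → B does not strictly dominate C (column X: 1 ≤ 2)
  C vs A: [2 vs 4, 4 vs 3, 4 vs 7] → C does not strictly dominate A (column X: 2 ≤ 4)
  C vs B: [2 vs 1, 4 vs 3, 4 vs 6] → C does not strictly dominate B (column Z: 4 ≤ 6)
No single strategy strictly dominates all others → no strictly dominant strategy.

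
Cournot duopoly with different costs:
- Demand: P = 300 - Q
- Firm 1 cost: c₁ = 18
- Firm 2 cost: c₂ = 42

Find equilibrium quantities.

q₁* = 102.0, q₂* = 78.0

Work:
Reaction: q₁ = (300 - 18 - q₂)/2
Reaction: q₂ = (300 - 42 - q₁)/2
Solve simultaneously:
q₁* = (300 - 2×18 + 42)/3 = 102.0
q₂* = (300 - 2×42 + 18)/3 = 78.0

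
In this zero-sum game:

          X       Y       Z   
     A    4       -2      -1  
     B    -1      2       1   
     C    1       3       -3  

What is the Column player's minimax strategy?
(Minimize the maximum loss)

Column should play Z, value = 1

Work:
Column player minimizes Row's maximum payoff:
Column X: max payoff to Row = 4
Column Y: max payoff to Row = 3
Column Z: max payoff to Row = 1
Minimum is 1, achieved by column Z.
Minimax strategy: Z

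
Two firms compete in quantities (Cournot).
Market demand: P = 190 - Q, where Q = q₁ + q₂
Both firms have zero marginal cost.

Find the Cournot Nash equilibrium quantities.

q₁* = q₂* = 63.33; P* = 63.33

Work:
Profit: π_i = P·q_i = (a - q_i - q_j)·q_i
FOC: ∂π_i/∂q_i = a - 2q_i - q_j = 0
Reaction function: q_i = (190 - q_j)/2
Symmetry: q* = 190/3 = 63.33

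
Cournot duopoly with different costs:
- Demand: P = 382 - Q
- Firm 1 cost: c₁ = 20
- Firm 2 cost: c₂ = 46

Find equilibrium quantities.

q₁* = 129.33, q₂* = 103.33

Work:
Reaction: q₁ = (382 - 20 - q₂)/2
Reaction: q₂ = (382 - 46 - q₁)/2
Solve simultaneously:
q₁* = (382 - 2×20 + 46)/3 = 129.33
q₂* = (382 - 2×46 + 20)/3 = 103.33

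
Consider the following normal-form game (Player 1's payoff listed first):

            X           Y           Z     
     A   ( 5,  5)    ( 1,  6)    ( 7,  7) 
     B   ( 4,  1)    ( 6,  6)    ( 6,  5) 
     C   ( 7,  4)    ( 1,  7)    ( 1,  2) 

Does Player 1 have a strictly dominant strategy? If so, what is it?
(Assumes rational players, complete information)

No strictly dominant strategy exists for Player 1

Work:
A strategy strictly dominates another if it gives a strictly higher payoff against every opponent action. Compare each pair of P1's strategies column-by-column:
  A vs B: [5 vs 4, 1 vs 6, 7 vs 6] → A does not strictly dominate B (column Y: 1 ≤ 6)
  A vs C: [5 vs 7, 1 vs 1, 7 vs 1] → A does not strictly dominate C (column X: 5 ≤ 7)
  B vs A: [4 vs 5, 6 vs 1, 6 vs 7] → B does not strictly dominate A (column X: 4 ≤ 5)
  B vs C: [4 vs 7, 6 vs 1, 6 vs 1] → B does not strictly dominate C (column X: 4 ≤ 7)
  C vs A: [7 vs 5, 1 vs 1, 1 vs 7] → C does not strictly dominate A (column Y: 1 ≤ 1)
  C vs B: [7 vs 4, 1 vs 6, 1 vs 6] → C does not strictly dominate B (column Y: 1 ≤ 6)
No single strategy strictly dominates all others → no strictly dominant strategy.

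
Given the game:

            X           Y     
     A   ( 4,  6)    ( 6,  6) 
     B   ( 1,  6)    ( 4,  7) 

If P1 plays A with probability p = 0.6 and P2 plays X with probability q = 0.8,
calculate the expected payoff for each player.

E[P1] = 3.28, E[P2] = 6.08

Work:
E[P1] = p·q·π₁(A,X) + p·(1-q)·π₁(A,Y) + (1-p)·q·π₁(B,X) + (1-p)·(1-q)·π₁(B,Y)
= 0.6·0.8·4 + 0.6·0.2·6 + 0.4·0.8·1 + 0.4·0.2·4
= 3.28

E[P2] = 6.08 (similar calculation)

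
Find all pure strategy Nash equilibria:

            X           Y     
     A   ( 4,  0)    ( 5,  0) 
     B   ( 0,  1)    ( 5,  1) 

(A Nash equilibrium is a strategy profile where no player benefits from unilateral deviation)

Nash equilibrium: (A, X), (A, Y), (B, Y)

Work:
Best responses:
  P1 vs X: payoffs [4, 0] → best response A (payoff 4)
  P1 vs Y: payoffs [5, 5] → best response A/B (payoff 5)
  P2 vs A: payoffs [0, 0] → best response X/Y (payoff 0)
  P2 vs B: payoffs [1, 1] → best response X/Y (payoff 1)
Mutual best responses: (A,X), (A,Y), (B,Y) → Nash equilibria.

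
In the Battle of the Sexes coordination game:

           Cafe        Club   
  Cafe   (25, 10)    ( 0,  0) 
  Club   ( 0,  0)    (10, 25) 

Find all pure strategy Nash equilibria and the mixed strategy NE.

Pure NE: (Cafe, Cafe) and (Club, Club); Mixed NE: p = 0.7143, q = 0.2857

Work:
Check pure NE:
(Cafe, Cafe): (25, 10) - no unilateral deviation beneficial
(Club, Club): (10, 25) - no unilateral deviation beneficial
Mixed NE: P1 plays Cafe with p = 0.7143, P2 plays Cafe with q = 0.2857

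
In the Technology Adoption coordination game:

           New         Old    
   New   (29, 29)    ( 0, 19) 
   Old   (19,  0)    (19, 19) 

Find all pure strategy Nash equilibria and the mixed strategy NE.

Pure NE: (New, New) and (Old, Old); Mixed NE: p = 0.6552, q = 0.6552

Work:
Check pure NE:
(New, New): (29, 29) - no unilateral deviation beneficial
(Old, Old): (19, 19) - no unilateral deviation beneficial
Mixed NE: P1 plays New with p = 0.6552, P2 plays New with q = 0.6552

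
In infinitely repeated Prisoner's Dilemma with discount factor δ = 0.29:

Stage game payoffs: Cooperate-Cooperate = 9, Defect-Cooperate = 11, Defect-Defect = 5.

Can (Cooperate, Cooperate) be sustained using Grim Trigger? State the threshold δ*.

δ* = 0.3333; since δ = 0.29 < 0.3333, cooperation cannot be sustained

Work:
For Grim Trigger:
Cooperate forever: 9/(1-δ)
Defect then punished: 11 + 5·δ/(1-δ)
Need: 9/(1-δ) ≥ 11 + 5·δ/(1-δ)
Solving: δ ≥ (T-R)/(T-P) = (11-9)/(11-5) = 0.3333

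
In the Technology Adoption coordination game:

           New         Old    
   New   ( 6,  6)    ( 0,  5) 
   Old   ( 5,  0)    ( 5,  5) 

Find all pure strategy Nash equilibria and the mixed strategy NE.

Pure NE: (New, New) and (Old, Old); Mixed NE: p = 0.8333, q = 0.8333

Work:
Check pure NE:
(New, New): (6, 6) - no unilateral deviation beneficial
(Old, Old): (5, 5) - no unilateral deviation beneficial
Mixed NE: P1 plays New with p = 0.8333, P2 plays New with q = 0.8333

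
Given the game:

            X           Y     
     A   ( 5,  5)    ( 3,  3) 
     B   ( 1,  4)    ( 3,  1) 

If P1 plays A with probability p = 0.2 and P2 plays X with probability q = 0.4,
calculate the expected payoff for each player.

E[P1] = 2.52, E[P2] = 2.52

Work:
E[P1] = p·q·π₁(A,X) + p·(1-q)·π₁(A,Y) + (1-p)·q·π₁(B,X) + (1-p)·(1-q)·π₁(B,Y)
= 0.2·0.4·5 + 0.2·0.6·3 + 0.8·0.4·1 + 0.8·0.6·3
= 2.52

E[P2] = 2.52 (similar calculation)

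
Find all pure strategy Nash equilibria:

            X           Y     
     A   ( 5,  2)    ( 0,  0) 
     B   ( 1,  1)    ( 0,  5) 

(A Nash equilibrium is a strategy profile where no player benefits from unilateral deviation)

Nash equilibrium: (A, X), (B, Y)

Work:
Best responses:
  P1 vs X: payoffs [5, 1] → best response A (payoff 5)
  P1 vs Y: payoffs [0, 0] → best response A/B (payoff 0)
  P2 vs A: payoffs [2, 0] → best response X (payoff 2)
  P2 vs B: payoffs [1, 5] → best response Y (payoff 5)
Mutual best responses: (A,X), (B,Y) → Nash equilibria.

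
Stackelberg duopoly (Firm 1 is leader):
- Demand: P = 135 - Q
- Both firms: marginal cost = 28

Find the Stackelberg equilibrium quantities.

q₁* (leader) = 53.5, q₂* (follower) = 26.75

Work:
Follower's reaction: q₂ = (a - c - q₁)/2
Leader substitutes: π₁ = q₁·(a - q₁ - (a-c-q₁)/2 - c)
FOC: q₁* = (135 - 28)/2 = 53.50
Then: q₂* = (135 - 28 - 53.5)/2 = 26.75
Leader has first-mover advantage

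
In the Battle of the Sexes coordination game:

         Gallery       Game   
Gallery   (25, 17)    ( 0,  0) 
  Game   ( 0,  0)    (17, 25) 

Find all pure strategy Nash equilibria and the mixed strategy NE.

Pure NE: (Gallery, Gallery) and (Game, Game); Mixed NE: p = 0.5952, q = 0.4048

Work:
Check pure NE:
(Gallery, Gallery): (25, 17) - no unilateral deviation beneficial
(Game, Game): (17, 25) - no unilateral deviation beneficial
Mixed NE: P1 plays Gallery with p = 0.5952, P2 plays Gallery with q = 0.4048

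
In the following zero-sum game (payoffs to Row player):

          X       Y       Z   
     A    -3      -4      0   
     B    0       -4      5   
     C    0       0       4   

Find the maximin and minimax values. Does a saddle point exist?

Maximin = 0, Minimax = 0, Saddle: True

Work:
Row minimums: [-4, -4, 0] → maximin = 0
Column maximums: [0, 0, 5] → minimax = 0
Saddle point exists! Game value = 0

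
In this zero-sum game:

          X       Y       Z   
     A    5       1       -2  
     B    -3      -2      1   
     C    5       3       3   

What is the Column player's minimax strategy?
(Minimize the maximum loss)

Column should play Y or Z (all achieve the minimum), value = 3

Work:
Column player minimizes Row's maximum payoff:
Column X: max payoff to Row = 5
Column Y: max payoff to Row = 3
Column Z: max payoff to Row = 3
Minimum is 3, achieved by columns Y, Z (tied).
Each of Y or Z is a minimax strategy.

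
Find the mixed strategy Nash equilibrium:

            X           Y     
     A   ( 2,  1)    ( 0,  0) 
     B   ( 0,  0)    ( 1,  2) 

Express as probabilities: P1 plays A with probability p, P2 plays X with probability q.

p = 0.6667, q = 0.3333

Work:
Find probabilities that make opponent indifferent:
P2 chooses q to make P1 indifferent between A and B
P1 chooses p to make P2 indifferent between X and Y
Mixed NE: P1 plays (A: 0.6667, B: 0.3333), P2 plays (X: 0.3333, Y: 0.6667)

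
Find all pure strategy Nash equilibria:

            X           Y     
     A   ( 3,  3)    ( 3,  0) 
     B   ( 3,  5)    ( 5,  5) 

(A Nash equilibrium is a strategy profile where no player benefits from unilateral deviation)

Nash equilibrium: (A, X), (B, X), (B, Y)

Work:
Best responses:
  P1 vs X: payoffs [3, 3] → best response A/B (payoff 3)
  P1 vs Y: payoffs [3, 5] → best response B (payoff 5)
  P2 vs A: payoffs [3, 0] → best response X (payoff 3)
  P2 vs B: payoffs [5, 5] → best response X/Y (payoff 5)
Mutual best responses: (A,X), (B,X), (B,Y) → Nash equilibria.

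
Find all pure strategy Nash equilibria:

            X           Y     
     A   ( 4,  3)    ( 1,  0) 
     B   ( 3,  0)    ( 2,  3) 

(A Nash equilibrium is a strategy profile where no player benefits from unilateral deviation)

Nash equilibrium: (A, X), (B, Y)

Work:
Best responses:
  P1 vs X: payoffs [4, 3] → best response A (payoff 4)
  P1 vs Y: payoffs [1, 2] → best response B (payoff 2)
  P2 vs A: payoffs [3, 0] → best response X (payoff 3)
  P2 vs B: payoffs [0, 3] → best response Y (payoff 3)
Mutual best responses: (A,X), (B,Y) → Nash equilibria.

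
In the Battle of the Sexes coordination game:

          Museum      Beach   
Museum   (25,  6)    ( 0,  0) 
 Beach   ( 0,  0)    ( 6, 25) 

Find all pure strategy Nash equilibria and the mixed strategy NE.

Pure NE: (Museum, Museum) and (Beach, Beach); Mixed NE: p = 0.8065, q = 0.1935

Work:
Check pure NE:
(Museum, Museum): (25, 6) - no unilateral deviation beneficial
(Beach, Beach): (6, 25) - no unilateral deviation beneficial
Mixed NE: P1 plays Museum with p = 0.8065, P2 plays Museum with q = 0.1935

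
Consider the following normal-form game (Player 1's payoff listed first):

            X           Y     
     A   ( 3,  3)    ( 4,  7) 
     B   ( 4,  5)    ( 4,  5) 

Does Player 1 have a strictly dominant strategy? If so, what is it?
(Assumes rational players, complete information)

No strictly dominant strategy exists for Player 1

Work:
A strategy strictly dominates another if it gives a strictly higher payoff against every opponent action. Compare each pair of P1's strategies column-by-column:
  A vs B: [3 vs 4, 4 vs 4] → A does not strictly dominate B (column X: 3 ≤ 4)
  B vs A: [4 vs 3, 4 vs 4] → B does not strictly dominate A (column Y: 4 ≤ 4)
No single strategy strictly dominates all others → no strictly dominant strategy.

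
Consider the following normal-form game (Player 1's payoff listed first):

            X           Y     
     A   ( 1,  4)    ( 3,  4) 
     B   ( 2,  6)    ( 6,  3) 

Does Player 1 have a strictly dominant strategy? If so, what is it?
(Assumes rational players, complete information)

Yes, Player 1's strictly dominant strategy is B

Work:
A strategy strictly dominates another if it gives a strictly higher payoff against every opponent action. Compare each pair of P1's strategies column-by-column:
  A vs B: [1 vs 2, 3 vs 6] → A does not strictly dominate B (column X: 1 ≤ 2)
  B vs A: [2 vs 1, 6 vs 3] → B strictly dominates A
B strictly dominates every other strategy → strictly dominant.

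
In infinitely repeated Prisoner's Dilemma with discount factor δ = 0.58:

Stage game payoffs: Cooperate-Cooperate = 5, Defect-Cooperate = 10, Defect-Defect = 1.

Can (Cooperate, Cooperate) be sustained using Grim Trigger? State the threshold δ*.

δ* = 0.5556; since δ = 0.58 ≥ 0.5556, cooperation can be sustained

Work:
For Grim Trigger:
Cooperate forever: 5/(1-δ)
Defect then punished: 10 + 1·δ/(1-δ)
Need: 5/(1-δ) ≥ 10 + 1·δ/(1-δ)
Solving: δ ≥ (T-R)/(T-P) = (10-5)/(10-1) = 0.5556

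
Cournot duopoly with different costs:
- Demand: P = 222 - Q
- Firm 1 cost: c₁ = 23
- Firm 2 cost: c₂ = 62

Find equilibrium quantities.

q₁* = 79.33, q₂* = 40.33

Work:
Reaction: q₁ = (222 - 23 - q₂)/2
Reaction: q₂ = (222 - 62 - q₁)/2
Solve simultaneously:
q₁* = (222 - 2×23 + 62)/3 = 79.33
q₂* = (222 - 2×62 + 23)/3 = 40.33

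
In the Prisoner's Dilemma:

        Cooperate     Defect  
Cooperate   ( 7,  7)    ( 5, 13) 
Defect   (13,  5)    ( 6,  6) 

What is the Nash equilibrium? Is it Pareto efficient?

(Defect, Defect) is NE; not Pareto efficient

Work:
Defect dominates Cooperate for both players:
If P2 cooperates: Defect (13) > Cooperate (7)
If P2 defects: Defect (6) > Cooperate (5)
NE: (Defect, Defect) with payoff (6, 6)
But (Cooperate, Cooperate) = (7, 7) Pareto dominates (6, 6)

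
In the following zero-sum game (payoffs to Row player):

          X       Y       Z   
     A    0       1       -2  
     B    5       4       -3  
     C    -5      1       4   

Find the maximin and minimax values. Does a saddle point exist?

Maximin = -2, Minimax = 4, Saddle: False

Work:
Row minimums: [-2, -3, -5] → maximin = -2
Column maximums: [5, 4, 4] → minimax = 4
No saddle point (maximin ≠ minimax). Mixed strategy needed.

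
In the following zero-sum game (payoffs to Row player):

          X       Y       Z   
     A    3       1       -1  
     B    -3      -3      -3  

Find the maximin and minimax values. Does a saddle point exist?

Maximin = -1, Minimax = -1, Saddle: True

Work:
Row minimums: [-1, -3] → maximin = -1
Column maximums: [3, 1, -1] → minimax = -1
Saddle point exists! Game value = -1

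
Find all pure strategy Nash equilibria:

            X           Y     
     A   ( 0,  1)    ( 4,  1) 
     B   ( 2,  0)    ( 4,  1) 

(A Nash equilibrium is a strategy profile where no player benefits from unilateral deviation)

Nash equilibrium: (A, Y), (B, Y)

Work:
Best responses:
  P1 vs X: payoffs [0, 2] → best response B (payoff 2)
  P1 vs Y: payoffs [4, 4] → best response A/B (payoff 4)
  P2 vs A: payoffs [1, 1] → best response X/Y (payoff 1)
  P2 vs B: payoffs [0, 1] → best response Y (payoff 1)
Mutual best responses: (A,Y), (B,Y) → Nash equilibria.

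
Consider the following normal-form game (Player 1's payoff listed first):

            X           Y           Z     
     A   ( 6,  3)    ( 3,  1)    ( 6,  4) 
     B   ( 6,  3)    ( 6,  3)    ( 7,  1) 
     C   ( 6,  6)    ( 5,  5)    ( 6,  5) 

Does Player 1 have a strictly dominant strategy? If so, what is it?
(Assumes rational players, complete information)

No strictly dominant strategy exists for Player 1

Work:
A strategy strictly dominates another if it gives a strictly higher payoff against every opponent action. Compare each pair of P1's strategies column-by-column:
  A vs B: [6 vs 6, 3 vs 6, 6 vs 7] → A does not strictly dominate B (column X: 6 ≤ 6)
  A vs C: [6 vs 6, 3 vs 5, 6 vs 6] → A does not strictly dominate C (column X: 6 ≤ 6)
  B vs A: [6 vs 6, 6 vs 3, 7 vs 6] → B does not strictly dominate A (column X: 6 ≤ 6)
  B vs C: [6 vs 6, 6 vs 5, 7 vs 6] → B does not strictly dominate C (column X: 6 ≤ 6)
  C vs A: [6 vs 6, 5 vs 3, 6 vs 6] → C does not strictly dominate A (column X: 6 ≤ 6)
  C vs B: [6 vs 6, 5 vs 6, 6 vs 7] → C does not strictly dominate B (column X: 6 ≤ 6)
No single strategy strictly dominates all others → no strictly dominant strategy.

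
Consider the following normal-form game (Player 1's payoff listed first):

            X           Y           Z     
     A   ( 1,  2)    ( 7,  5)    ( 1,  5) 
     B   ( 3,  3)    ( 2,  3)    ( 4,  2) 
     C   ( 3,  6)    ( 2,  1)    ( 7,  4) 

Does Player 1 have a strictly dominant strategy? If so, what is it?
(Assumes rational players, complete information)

No strictly dominant strategy exists for Player 1

Work:
A strategy strictly dominates another if it gives a strictly higher payoff against every opponent action. Compare each pair of P1's strategies column-by-column:
  A vs B: [1 vs 3, 7 vs 2, 1 vs 4] → A does not strictly dominate B (column X: 1 ≤ 3)
  A vs C: [1 vs 3, 7 vs 2, 1 vs 7] → A does not strictly dominate C (column X: 1 ≤ 3)
  B vs A: [3 vs 1, 2 vs 7, 4 vs 1] → B does not strictly dominate A (column Y: 2 ≤ 7)
  B vs C: [3 vs 3, 2 vs 2, 4 vs 7] → B does not strictly dominate C (column X: 3 ≤ 3)
  C vs A: [3 vs 1, 2 vs 7, 7 vs 1] → C does not strictly dominate A (column Y: 2 ≤ 7)
  C vs B: [3 vs 3, 2 vs 2, 7 vs 4] → C does not strictly dominate B (column X: 3 ≤ 3)
No single strategy strictly dominates all others → no strictly dominant strategy.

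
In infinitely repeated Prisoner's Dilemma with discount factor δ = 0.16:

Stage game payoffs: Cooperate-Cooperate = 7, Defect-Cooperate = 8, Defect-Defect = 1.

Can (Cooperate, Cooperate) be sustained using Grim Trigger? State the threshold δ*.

δ* = 0.1429; since δ = 0.16 ≥ 0.1429, cooperation can be sustained

Work:
For Grim Trigger:
Cooperate forever: 7/(1-δ)
Defect then punished: 8 + 1·δ/(1-δ)
Need: 7/(1-δ) ≥ 8 + 1·δ/(1-δ)
Solving: δ ≥ (T-R)/(T-P) = (8-7)/(8-1) = 0.1429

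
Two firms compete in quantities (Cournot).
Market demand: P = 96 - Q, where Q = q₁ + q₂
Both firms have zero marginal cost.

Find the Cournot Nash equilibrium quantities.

q₁* = q₂* = 32.0; P* = 32.0

Work:
Profit: π_i = P·q_i = (a - q_i - q_j)·q_i
FOC: ∂π_i/∂q_i = a - 2q_i - q_j = 0
Reaction function: q_i = (96 - q_j)/2
Symmetry: q* = 96/3 = 32.0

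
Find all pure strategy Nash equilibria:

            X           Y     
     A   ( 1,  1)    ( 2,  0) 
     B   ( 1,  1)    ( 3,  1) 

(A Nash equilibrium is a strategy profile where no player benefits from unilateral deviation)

Nash equilibrium: (A, X), (B, X), (B, Y)

Work:
Best responses:
  P1 vs X: payoffs [1, 1] → best response A/B (payoff 1)
  P1 vs Y: payoffs [2, 3] → best response B (payoff 3)
  P2 vs A: payoffs [1, 0] → best response X (payoff 1)
  P2 vs B: payoffs [1, 1] → best response X/Y (payoff 1)
Mutual best responses: (A,X), (B,X), (B,Y) → Nash equilibria.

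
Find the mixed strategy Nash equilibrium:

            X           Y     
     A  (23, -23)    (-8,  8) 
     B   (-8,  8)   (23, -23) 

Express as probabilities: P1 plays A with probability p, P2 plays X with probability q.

p = 0.5, q = 0.5

Work:
Find probabilities that make opponent indifferent:
P2 chooses q to make P1 indifferent between A and B
P1 chooses p to make P2 indifferent between X and Y
Mixed NE: P1 plays (A: 0.5, B: 0.5), P2 plays (X: 0.5, Y: 0.5)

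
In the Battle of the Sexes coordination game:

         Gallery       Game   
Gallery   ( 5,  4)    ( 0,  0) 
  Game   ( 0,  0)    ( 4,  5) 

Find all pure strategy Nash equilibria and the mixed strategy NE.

Pure NE: (Gallery, Gallery) and (Game, Game); Mixed NE: p = 0.5556, q = 0.4444

Work:
Check pure NE:
(Gallery, Gallery): (5, 4) - no unilateral deviation beneficial
(Game, Game): (4, 5) - no unilateral deviation beneficial
Mixed NE: P1 plays Gallery with p = 0.5556, P2 plays Gallery with q = 0.4444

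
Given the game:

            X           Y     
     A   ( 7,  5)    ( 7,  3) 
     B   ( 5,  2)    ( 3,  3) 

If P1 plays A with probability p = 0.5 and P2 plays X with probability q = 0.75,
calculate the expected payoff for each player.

E[P1] = 5.75, E[P2] = 3.375

Work:
E[P1] = p·q·π₁(A,X) + p·(1-q)·π₁(A,Y) + (1-p)·q·π₁(B,X) + (1-p)·(1-q)·π₁(B,Y)
= 0.5·0.75·7 + 0.5·0.25·7 + 0.5·0.75·5 + 0.5·0.25·3
= 5.75

E[P2] = 3.375 (similar calculation)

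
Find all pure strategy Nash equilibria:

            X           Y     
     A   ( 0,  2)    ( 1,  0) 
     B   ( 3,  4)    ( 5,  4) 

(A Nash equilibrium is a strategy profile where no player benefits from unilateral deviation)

Nash equilibrium: (B, X), (B, Y)

Work:
Best responses:
  P1 vs X: payoffs [0, 3] → best response B (payoff 3)
  P1 vs Y: payoffs [1, 5] → best response B (payoff 5)
  P2 vs A: payoffs [2, 0] → best response X (payoff 2)
  P2 vs B: payoffs [4, 4] → best response X/Y (payoff 4)
Mutual best responses: (B,X), (B,Y) → Nash equilibria.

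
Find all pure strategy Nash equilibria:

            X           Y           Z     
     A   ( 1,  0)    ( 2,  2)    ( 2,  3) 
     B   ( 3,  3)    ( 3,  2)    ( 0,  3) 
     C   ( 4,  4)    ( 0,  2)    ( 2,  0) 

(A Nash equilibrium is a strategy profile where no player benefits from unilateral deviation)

Nash equilibrium: (A, Z), (C, X)

Work:
Best responses:
  P1 vs X: payoffs [1, 3, 4] → best response C (payoff 4)
  P1 vs Y: payoffs [2, 3, 0] → best response B (payoff 3)
  P1 vs Z: payoffs [2, 0, 2] → best response A/C (payoff 2)
  P2 vs A: payoffs [0, 2, 3] → best response Z (payoff 3)
  P2 vs B: payoffs [3, 2, 3] → best response X/Z (payoff 3)
  P2 vs C: payoffs [4, 2, 0] → best response X (payoff 4)
Mutual best responses: (A,Z), (C,X) → Nash equilibria.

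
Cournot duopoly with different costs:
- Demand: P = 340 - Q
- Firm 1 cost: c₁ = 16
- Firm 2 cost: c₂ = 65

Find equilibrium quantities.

q₁* = 124.33, q₂* = 75.33

Work:
Reaction: q₁ = (340 - 16 - q₂)/2
Reaction: q₂ = (340 - 65 - q₁)/2
Solve simultaneously:
q₁* = (340 - 2×16 + 65)/3 = 124.33
q₂* = (340 - 2×65 + 16)/3 = 75.33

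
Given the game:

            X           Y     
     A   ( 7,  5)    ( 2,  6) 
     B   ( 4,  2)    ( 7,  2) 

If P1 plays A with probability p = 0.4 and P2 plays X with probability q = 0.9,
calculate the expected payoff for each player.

E[P1] = 5.18, E[P2] = 3.24

Work:
E[P1] = p·q·π₁(A,X) + p·(1-q)·π₁(A,Y) + (1-p)·q·π₁(B,X) + (1-p)·(1-q)·π₁(B,Y)
= 0.4·0.9·7 + 0.4·0.1·2 + 0.6·0.9·4 + 0.6·0.1·7
= 5.18

E[P2] = 3.24 (similar calculation)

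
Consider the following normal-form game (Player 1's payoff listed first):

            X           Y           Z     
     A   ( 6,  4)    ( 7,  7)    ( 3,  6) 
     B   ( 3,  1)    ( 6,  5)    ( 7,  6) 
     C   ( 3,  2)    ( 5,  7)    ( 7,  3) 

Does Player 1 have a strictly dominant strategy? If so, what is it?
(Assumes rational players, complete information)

No strictly dominant strategy exists for Player 1

Work:
A strategy strictly dominates another if it gives a strictly higher payoff against every opponent action. Compare each pair of P1's strategies column-by-column:
  A vs B: [6 vs 3, 7 vs 6, 3 vs 7] → A does not strictly dominate B (column Z: 3 ≤ 7)
  A vs C: [6 vs 3, 7 vs 5, 3 vs 7] → A does not strictly dominate C (column Z: 3 ≤ 7)
  B vs A: [3 vs 6, 6 vs 7, 7 vs 3] → B does not strictly dominate A (column X: 3 ≤ 6)
  B vs C: [3 vs 3, 6 vs 5, 7 vs 7] → B does not strictly dominate C (column X: 3 ≤ 3)
  C vs A: [3 vs 6, 5 vs 7, 7 vs 3] → C does not strictly dominate A (column X: 3 ≤ 6)
  C vs B: [3 vs 3, 5 vs 6, 7 vs 7] → C does not strictly dominate B (column X: 3 ≤ 3)
No single strategy strictly dominates all others → no strictly dominant strategy.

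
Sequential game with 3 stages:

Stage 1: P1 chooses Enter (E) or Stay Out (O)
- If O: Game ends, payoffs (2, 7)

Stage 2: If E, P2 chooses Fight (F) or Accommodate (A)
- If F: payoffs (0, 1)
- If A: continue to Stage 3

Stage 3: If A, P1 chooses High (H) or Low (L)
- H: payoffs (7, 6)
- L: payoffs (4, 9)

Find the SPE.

SPE: (E, A, H); Outcome (7, 6)

Work:
Stage 3: P1 chooses H (7 vs 4)
Stage 2: P2: F->1, A->6 (anticipating H). Choose A
Stage 1: P1: O->2, E->7 (anticipating A, H). Choose E
SPE path: E -> A -> H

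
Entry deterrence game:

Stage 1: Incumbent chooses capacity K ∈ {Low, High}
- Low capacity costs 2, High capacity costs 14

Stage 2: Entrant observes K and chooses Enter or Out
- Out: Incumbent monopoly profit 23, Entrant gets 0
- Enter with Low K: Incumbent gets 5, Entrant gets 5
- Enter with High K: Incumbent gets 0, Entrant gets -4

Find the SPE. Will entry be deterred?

SPE: (High, Enter|Low, Out|High); Entry deterred. Incumbent net profit = 9

Work:
After Low K: Entrant enters (5 > 0)
After High K: Entrant stays out (-4 < 0)
Incumbent: Low → 5−2=3, High → 23−14=9
Incumbent chooses High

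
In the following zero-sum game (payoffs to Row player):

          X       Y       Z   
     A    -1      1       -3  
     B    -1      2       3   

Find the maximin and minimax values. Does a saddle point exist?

Maximin = -1, Minimax = -1, Saddle: True

Work:
Row minimums: [-3, -1] → maximin = -1
Column maximums: [-1, 2, 3] → minimax = -1
Saddle point exists! Game value = -1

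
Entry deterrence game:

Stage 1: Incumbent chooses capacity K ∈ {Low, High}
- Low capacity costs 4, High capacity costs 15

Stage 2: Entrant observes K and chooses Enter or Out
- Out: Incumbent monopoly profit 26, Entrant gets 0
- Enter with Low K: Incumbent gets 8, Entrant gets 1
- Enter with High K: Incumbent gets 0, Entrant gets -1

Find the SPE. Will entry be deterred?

SPE: (High, Enter|Low, Out|High); Entry deterred. Incumbent net profit = 11

Work:
After Low K: Entrant enters (1 > 0)
After High K: Entrant stays out (-1 < 0)
Incumbent: Low → 8−4=4, High → 26−15=11
Incumbent chooses High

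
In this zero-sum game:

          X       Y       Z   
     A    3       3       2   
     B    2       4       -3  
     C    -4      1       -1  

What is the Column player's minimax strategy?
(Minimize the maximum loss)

Column should play Z, value = 2

Work:
Column player minimizes Row's maximum payoff:
Column X: max payoff to Row = 3
Column Y: max payoff to Row = 4
Column Z: max payoff to Row = 2
Minimum is 2, achieved by column Z.
Minimax strategy: Z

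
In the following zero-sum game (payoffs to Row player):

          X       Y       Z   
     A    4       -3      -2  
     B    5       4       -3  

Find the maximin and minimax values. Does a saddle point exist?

Maximin = -3, Minimax = -2, Saddle: False

Work:
Row minimums: [-3, -3] → maximin = -3
Column maximums: [5, 4, -2] → minimax = -2
No saddle point (maximin ≠ minimax). Mixed strategy needed.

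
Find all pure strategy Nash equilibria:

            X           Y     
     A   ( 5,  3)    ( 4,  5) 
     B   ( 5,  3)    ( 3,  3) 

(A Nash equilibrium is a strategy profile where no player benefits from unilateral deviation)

Nash equilibrium: (A, Y), (B, X)

Work:
Best responses:
  P1 vs X: payoffs [5, 5] → best response A/B (payoff 5)
  P1 vs Y: payoffs [4, 3] → best response A (payoff 4)
  P2 vs A: payoffs [3, 5] → best response Y (payoff 5)
  P2 vs B: payoffs [3, 3] → best response X/Y (payoff 3)
Mutual best responses: (A,Y), (B,X) → Nash equilibria.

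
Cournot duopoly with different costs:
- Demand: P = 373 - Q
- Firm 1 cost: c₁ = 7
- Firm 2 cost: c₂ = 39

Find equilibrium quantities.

q₁* = 132.67, q₂* = 100.67

Work:
Reaction: q₁ = (373 - 7 - q₂)/2
Reaction: q₂ = (373 - 39 - q₁)/2
Solve simultaneously:
q₁* = (373 - 2×7 + 39)/3 = 132.67
q₂* = (373 - 2×39 + 7)/3 = 100.67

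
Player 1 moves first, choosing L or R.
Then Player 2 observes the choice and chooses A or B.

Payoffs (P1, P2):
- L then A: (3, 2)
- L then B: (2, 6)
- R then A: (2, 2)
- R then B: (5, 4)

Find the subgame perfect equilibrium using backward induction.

P1 plays R, P2 plays B after L and B after R; Payoff (5, 4)

Work:
Backward induction:
After L: P2 chooses B → P1 gets 2
After R: P2 chooses B → P1 gets 5
P1 chooses R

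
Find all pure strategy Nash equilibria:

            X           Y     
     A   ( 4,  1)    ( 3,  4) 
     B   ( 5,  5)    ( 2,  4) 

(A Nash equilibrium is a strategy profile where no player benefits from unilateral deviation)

Nash equilibrium: (A, Y), (B, X)

Work:
Best responses:
  P1 vs X: payoffs [4, 5] → best response B (payoff 5)
  P1 vs Y: payoffs [3, 2] → best response A (payoff 3)
  P2 vs A: payoffs [1, 4] → best response Y (payoff 4)
  P2 vs B: payoffs [5, 4] → best response X (payoff 5)
Mutual best responses: (A,Y), (B,X) → Nash equilibria.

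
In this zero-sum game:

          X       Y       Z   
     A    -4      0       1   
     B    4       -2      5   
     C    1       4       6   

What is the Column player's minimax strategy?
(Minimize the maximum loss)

Column should play X or Y (all achieve the minimum), value = 4

Work:
Column player minimizes Row's maximum payoff:
Column X: max payoff to Row = 4
Column Y: max payoff to Row = 4
Column Z: max payoff to Row = 6
Minimum is 4, achieved by columns X, Y (tied).
Each of X or Y is a minimax strategy.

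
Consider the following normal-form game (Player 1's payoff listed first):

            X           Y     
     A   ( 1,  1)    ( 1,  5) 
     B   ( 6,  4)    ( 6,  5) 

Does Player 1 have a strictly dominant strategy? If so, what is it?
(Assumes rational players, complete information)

Yes, Player 1's strictly dominant strategy is B

Work:
A strategy strictly dominates another if it gives a strictly higher payoff against every opponent action. Compare each pair of P1's strategies column-by-column:
  A vs B: [1 vs 6, 1 vs 6] → A does not strictly dominate B (column X: 1 ≤ 6)
  B vs A: [6 vs 1, 6 vs 1] → B strictly dominates A
B strictly dominates every other strategy → strictly dominant.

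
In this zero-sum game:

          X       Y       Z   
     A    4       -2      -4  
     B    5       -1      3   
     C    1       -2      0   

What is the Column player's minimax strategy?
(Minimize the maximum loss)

Column should play Y, value = -1

Work:
Column player minimizes Row's maximum payoff:
Column X: max payoff to Row = 5
Column Y: max payoff to Row = -1
Column Z: max payoff to Row = 3
Minimum is -1, achieved by column Y.
Minimax strategy: Y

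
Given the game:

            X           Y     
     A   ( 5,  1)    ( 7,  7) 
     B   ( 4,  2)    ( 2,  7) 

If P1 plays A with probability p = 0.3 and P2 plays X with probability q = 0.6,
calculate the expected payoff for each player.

E[P1] = 3.98, E[P2] = 3.82

Work:
E[P1] = p·q·π₁(A,X) + p·(1-q)·π₁(A,Y) + (1-p)·q·π₁(B,X) + (1-p)·(1-q)·π₁(B,Y)
= 0.3·0.6·5 + 0.3·0.4·7 + 0.7·0.6·4 + 0.7·0.4·2
= 3.98

E[P2] = 3.82 (similar calculation)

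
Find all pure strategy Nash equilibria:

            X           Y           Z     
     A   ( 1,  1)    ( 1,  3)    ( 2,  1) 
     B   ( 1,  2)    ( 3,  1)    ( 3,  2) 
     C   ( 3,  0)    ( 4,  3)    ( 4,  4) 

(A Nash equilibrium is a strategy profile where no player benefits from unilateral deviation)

Nash equilibrium: (C, Z)

Work:
Best responses:
  P1 vs X: payoffs [1, 1, 3] → best response C (payoff 3)
  P1 vs Y: payoffs [1, 3, 4] → best response C (payoff 4)
  P1 vs Z: payoffs [2, 3, 4] → best response C (payoff 4)
  P2 vs A: payoffs [1, 3, 1] → best response Y (payoff 3)
  P2 vs B: payoffs [2, 1, 2] → best response X/Z (payoff 2)
  P2 vs C: payoffs [0, 3, 4] → best response Z (payoff 4)
Mutual best responses: (C,Z) → Nash equilibria.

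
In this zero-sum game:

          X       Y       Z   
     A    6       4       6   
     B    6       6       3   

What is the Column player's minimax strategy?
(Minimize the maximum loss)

Column should play X or Y or Z (all achieve the minimum), value = 6

Work:
Column player minimizes Row's maximum payoff:
Column X: max payoff to Row = 6
Column Y: max payoff to Row = 6
Column Z: max payoff to Row = 6
Minimum is 6, achieved by columns X, Y, Z (tied).
Each of X or Y or Z is a minimax strategy.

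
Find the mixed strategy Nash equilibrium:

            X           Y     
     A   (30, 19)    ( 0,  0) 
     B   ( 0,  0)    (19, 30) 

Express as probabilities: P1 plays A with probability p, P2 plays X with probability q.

p = 0.6122, q = 0.3878

Work:
Find probabilities that make opponent indifferent:
P2 chooses q to make P1 indifferent between A and B
P1 chooses p to make P2 indifferent between X and Y
Mixed NE: P1 plays (A: 0.6122, B: 0.3878), P2 plays (X: 0.3878, Y: 0.6122)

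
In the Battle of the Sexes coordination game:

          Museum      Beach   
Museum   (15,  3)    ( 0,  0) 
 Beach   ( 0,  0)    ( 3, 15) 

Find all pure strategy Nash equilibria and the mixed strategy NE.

Pure NE: (Museum, Museum) and (Beach, Beach); Mixed NE: p = 0.8333, q = 0.1667

Work:
Check pure NE:
(Museum, Museum): (15, 3) - no unilateral deviation beneficial
(Beach, Beach): (3, 15) - no unilateral deviation beneficial
Mixed NE: P1 plays Museum with p = 0.8333, P2 plays Museum with q = 0.1667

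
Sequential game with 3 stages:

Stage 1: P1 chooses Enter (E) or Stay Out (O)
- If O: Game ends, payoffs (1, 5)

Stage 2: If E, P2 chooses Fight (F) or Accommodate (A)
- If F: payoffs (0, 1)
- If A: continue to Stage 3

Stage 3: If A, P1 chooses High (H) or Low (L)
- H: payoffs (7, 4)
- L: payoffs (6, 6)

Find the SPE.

SPE: (E, A, H); Outcome (7, 4)

Work:
Stage 3: P1 chooses H (7 vs 6)
Stage 2: P2: F->1, A->4 (anticipating H). Choose A
Stage 1: P1: O->1, E->7 (anticipating A, H). Choose E
SPE path: E -> A -> H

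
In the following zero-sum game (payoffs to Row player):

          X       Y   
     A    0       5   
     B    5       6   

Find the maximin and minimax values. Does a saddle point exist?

Maximin = 5, Minimax = 5, Saddle: True

Work:
Row minimums: [0, 5] → maximin = 5
Column maximums: [5, 6] → minimax = 5
Saddle point exists! Game value = 5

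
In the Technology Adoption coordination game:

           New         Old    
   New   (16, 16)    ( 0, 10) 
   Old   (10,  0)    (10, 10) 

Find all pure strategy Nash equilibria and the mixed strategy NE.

Pure NE: (New, New) and (Old, Old); Mixed NE: p = 0.625, q = 0.625

Work:
Check pure NE:
(New, New): (16, 16) - no unilateral deviation beneficial
(Old, Old): (10, 10) - no unilateral deviation beneficial
Mixed NE: P1 plays New with p = 0.625, P2 plays New with q = 0.625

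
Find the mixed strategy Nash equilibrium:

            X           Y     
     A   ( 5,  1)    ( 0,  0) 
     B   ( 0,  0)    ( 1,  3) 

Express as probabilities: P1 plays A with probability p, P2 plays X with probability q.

p = 0.75, q = 0.1667

Work:
Find probabilities that make opponent indifferent:
P2 chooses q to make P1 indifferent between A and B
P1 chooses p to make P2 indifferent between X and Y
Mixed NE: P1 plays (A: 0.75, B: 0.25), P2 plays (X: 0.1667, Y: 0.8333)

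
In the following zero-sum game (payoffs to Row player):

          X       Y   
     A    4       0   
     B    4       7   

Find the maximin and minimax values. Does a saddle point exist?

Maximin = 4, Minimax = 4, Saddle: True

Work:
Row minimums: [0, 4] → maximin = 4
Column maximums: [4, 7] → minimax = 4
Saddle point exists! Game value = 4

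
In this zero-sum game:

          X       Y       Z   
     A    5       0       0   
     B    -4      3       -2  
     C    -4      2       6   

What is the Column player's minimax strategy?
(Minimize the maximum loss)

Column should play Y, value = 3

Work:
Column player minimizes Row's maximum payoff:
Column X: max payoff to Row = 5
Column Y: max payoff to Row = 3
Column Z: max payoff to Row = 6
Minimum is 3, achieved by column Y.
Minimax strategy: Y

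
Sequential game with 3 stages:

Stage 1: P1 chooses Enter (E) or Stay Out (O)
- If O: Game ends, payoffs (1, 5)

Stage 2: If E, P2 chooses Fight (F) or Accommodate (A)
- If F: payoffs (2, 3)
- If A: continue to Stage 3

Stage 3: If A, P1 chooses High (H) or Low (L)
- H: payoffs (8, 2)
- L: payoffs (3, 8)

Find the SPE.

SPE: (E, F, H); Outcome (2, 3)

Work:
Stage 3: P1 chooses H (8 vs 3)
Stage 2: P2: F->3, A->2 (anticipating H). Choose F
Stage 1: P1: O->1, E->2 (anticipating F, H). Choose E
SPE path: E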